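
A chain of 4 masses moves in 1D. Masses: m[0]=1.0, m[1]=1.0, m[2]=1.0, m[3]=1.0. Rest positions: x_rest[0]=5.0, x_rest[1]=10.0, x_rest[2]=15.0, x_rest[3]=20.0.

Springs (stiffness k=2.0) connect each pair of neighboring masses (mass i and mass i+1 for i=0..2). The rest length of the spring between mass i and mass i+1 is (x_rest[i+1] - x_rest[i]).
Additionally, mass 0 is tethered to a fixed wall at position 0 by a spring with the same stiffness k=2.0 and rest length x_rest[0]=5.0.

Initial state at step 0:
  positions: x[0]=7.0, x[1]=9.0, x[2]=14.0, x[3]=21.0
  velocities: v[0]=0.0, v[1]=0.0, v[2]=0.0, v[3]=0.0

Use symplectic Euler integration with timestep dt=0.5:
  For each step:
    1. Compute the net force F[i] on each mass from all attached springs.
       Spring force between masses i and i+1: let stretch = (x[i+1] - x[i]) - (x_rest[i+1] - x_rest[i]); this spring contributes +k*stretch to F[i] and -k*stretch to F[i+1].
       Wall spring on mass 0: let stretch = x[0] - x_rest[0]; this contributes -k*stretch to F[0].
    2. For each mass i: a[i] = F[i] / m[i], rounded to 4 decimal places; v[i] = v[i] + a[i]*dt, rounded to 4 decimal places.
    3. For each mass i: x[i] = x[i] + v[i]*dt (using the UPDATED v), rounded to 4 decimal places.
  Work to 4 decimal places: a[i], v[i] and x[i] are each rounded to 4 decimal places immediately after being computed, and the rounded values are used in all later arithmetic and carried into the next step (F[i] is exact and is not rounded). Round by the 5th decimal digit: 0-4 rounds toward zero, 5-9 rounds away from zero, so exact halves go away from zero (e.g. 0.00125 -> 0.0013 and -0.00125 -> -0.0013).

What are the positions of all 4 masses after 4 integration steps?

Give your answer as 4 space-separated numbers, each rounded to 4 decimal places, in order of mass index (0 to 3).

Answer: 6.2500 9.1250 14.8125 20.3750

Derivation:
Step 0: x=[7.0000 9.0000 14.0000 21.0000] v=[0.0000 0.0000 0.0000 0.0000]
Step 1: x=[4.5000 10.5000 15.0000 20.0000] v=[-5.0000 3.0000 2.0000 -2.0000]
Step 2: x=[2.7500 11.2500 16.2500 19.0000] v=[-3.5000 1.5000 2.5000 -2.0000]
Step 3: x=[3.8750 10.2500 16.3750 19.1250] v=[2.2500 -2.0000 0.2500 0.2500]
Step 4: x=[6.2500 9.1250 14.8125 20.3750] v=[4.7500 -2.2500 -3.1250 2.5000]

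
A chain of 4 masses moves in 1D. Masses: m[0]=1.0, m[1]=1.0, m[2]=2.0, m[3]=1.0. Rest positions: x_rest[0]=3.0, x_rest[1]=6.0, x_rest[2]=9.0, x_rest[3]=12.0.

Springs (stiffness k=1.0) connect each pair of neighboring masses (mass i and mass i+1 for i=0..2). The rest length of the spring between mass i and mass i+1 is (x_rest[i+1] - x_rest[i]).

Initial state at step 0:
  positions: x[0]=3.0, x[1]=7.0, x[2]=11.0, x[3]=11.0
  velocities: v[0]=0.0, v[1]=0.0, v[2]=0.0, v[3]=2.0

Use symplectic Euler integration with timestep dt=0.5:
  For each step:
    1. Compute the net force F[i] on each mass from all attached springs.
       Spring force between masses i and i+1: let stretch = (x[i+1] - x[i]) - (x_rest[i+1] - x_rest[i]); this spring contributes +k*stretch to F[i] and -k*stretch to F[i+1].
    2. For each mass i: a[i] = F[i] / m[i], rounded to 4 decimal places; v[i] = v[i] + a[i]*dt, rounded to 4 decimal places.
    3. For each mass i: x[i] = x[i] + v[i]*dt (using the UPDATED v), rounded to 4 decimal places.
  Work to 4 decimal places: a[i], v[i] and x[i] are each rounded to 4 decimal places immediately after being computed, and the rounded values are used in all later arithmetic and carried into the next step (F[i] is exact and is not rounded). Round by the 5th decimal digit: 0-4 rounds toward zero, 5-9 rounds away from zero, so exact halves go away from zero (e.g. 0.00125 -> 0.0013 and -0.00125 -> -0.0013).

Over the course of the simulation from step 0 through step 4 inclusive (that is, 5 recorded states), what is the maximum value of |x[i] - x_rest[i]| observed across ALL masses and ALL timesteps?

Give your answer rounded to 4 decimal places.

Step 0: x=[3.0000 7.0000 11.0000 11.0000] v=[0.0000 0.0000 0.0000 2.0000]
Step 1: x=[3.2500 7.0000 10.5000 12.7500] v=[0.5000 0.0000 -1.0000 3.5000]
Step 2: x=[3.6875 6.9375 9.8438 14.6875] v=[0.8750 -0.1250 -1.3125 3.8750]
Step 3: x=[4.1875 6.7891 9.4297 16.1641] v=[1.0000 -0.2969 -0.8282 2.9532]
Step 4: x=[4.5879 6.6504 9.5274 16.7071] v=[0.8008 -0.2774 0.1953 1.0860]
Max displacement = 4.7071

Answer: 4.7071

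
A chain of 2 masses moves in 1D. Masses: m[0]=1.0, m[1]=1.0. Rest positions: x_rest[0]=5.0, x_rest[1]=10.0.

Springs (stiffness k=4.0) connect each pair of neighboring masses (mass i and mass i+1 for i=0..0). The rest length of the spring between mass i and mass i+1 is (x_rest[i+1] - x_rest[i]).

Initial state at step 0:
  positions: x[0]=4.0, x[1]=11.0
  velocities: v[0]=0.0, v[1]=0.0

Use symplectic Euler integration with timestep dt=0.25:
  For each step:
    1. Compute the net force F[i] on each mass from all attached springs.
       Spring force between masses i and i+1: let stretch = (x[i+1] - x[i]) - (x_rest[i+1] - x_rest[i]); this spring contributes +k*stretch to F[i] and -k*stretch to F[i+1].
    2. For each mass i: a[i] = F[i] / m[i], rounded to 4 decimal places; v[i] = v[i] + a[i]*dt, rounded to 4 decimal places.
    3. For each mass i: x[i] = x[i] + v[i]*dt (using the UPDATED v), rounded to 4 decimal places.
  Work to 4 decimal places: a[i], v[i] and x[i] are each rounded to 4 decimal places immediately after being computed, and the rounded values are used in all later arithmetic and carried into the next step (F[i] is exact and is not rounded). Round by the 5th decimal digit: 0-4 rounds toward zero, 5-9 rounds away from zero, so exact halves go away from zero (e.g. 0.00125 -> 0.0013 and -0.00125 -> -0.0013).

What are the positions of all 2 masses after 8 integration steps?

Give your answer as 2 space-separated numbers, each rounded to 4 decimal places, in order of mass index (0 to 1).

Step 0: x=[4.0000 11.0000] v=[0.0000 0.0000]
Step 1: x=[4.5000 10.5000] v=[2.0000 -2.0000]
Step 2: x=[5.2500 9.7500] v=[3.0000 -3.0000]
Step 3: x=[5.8750 9.1250] v=[2.5000 -2.5000]
Step 4: x=[6.0625 8.9375] v=[0.7500 -0.7500]
Step 5: x=[5.7188 9.2813] v=[-1.3750 1.3750]
Step 6: x=[5.0157 9.9844] v=[-2.8125 2.8125]
Step 7: x=[4.3048 10.6954] v=[-2.8438 2.8438]
Step 8: x=[3.9415 11.0587] v=[-1.4532 1.4532]

Answer: 3.9415 11.0587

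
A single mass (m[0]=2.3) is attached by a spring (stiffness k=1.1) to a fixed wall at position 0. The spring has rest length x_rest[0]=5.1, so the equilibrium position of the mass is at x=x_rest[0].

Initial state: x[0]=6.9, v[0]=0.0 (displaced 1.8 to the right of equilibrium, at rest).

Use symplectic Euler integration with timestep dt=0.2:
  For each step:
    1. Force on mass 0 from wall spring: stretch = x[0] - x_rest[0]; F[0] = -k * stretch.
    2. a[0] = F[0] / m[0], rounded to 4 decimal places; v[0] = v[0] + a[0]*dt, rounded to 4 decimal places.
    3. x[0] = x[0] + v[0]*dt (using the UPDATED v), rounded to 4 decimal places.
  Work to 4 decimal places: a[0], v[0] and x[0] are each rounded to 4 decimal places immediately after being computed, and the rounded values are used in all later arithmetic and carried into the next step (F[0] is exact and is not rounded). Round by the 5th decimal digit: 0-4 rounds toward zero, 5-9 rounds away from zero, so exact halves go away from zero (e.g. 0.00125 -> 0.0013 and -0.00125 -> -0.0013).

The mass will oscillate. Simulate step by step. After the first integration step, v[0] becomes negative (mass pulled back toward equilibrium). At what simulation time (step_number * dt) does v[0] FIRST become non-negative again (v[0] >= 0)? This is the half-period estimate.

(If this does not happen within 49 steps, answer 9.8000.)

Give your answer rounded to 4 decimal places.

Answer: 4.6000

Derivation:
Step 0: x=[6.9000] v=[0.0000]
Step 1: x=[6.8656] v=[-0.1722]
Step 2: x=[6.7974] v=[-0.3411]
Step 3: x=[6.6967] v=[-0.5035]
Step 4: x=[6.5655] v=[-0.6562]
Step 5: x=[6.4062] v=[-0.7964]
Step 6: x=[6.2219] v=[-0.9213]
Step 7: x=[6.0162] v=[-1.0286]
Step 8: x=[5.7930] v=[-1.1162]
Step 9: x=[5.5565] v=[-1.1825]
Step 10: x=[5.3113] v=[-1.2262]
Step 11: x=[5.0620] v=[-1.2464]
Step 12: x=[4.8134] v=[-1.2428]
Step 13: x=[4.5703] v=[-1.2154]
Step 14: x=[4.3374] v=[-1.1647]
Step 15: x=[4.1190] v=[-1.0918]
Step 16: x=[3.9194] v=[-0.9980]
Step 17: x=[3.7424] v=[-0.8851]
Step 18: x=[3.5914] v=[-0.7552]
Step 19: x=[3.4692] v=[-0.6109]
Step 20: x=[3.3782] v=[-0.4549]
Step 21: x=[3.3202] v=[-0.2902]
Step 22: x=[3.2962] v=[-0.1200]
Step 23: x=[3.3067] v=[0.0525]
First v>=0 after going negative at step 23, time=4.6000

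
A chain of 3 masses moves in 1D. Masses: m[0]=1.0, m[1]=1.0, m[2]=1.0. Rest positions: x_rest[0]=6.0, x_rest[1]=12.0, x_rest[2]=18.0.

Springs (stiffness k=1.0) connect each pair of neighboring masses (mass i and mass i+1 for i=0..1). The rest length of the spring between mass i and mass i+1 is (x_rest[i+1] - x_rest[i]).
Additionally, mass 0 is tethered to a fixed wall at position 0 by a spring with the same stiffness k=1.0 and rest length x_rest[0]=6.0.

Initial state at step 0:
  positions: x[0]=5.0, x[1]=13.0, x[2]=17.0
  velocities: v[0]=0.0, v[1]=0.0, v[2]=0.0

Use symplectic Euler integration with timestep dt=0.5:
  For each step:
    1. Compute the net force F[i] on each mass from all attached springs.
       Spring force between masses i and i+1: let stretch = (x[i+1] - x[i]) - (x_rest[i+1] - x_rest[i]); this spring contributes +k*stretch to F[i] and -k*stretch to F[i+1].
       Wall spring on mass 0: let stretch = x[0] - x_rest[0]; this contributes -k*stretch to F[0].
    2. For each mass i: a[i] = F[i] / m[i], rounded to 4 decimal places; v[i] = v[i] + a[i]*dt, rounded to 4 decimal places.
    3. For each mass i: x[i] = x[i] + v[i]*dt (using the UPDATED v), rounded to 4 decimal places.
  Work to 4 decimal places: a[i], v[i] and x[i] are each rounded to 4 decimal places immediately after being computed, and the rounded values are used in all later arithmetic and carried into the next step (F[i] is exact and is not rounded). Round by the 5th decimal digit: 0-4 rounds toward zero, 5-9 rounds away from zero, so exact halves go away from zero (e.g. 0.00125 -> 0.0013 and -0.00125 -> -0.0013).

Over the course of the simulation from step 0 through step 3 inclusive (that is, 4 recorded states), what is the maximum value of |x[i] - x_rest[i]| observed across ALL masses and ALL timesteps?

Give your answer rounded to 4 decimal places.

Step 0: x=[5.0000 13.0000 17.0000] v=[0.0000 0.0000 0.0000]
Step 1: x=[5.7500 12.0000 17.5000] v=[1.5000 -2.0000 1.0000]
Step 2: x=[6.6250 10.8125 18.1250] v=[1.7500 -2.3750 1.2500]
Step 3: x=[6.8907 10.4063 18.4219] v=[0.5313 -0.8125 0.5938]
Max displacement = 1.5937

Answer: 1.5937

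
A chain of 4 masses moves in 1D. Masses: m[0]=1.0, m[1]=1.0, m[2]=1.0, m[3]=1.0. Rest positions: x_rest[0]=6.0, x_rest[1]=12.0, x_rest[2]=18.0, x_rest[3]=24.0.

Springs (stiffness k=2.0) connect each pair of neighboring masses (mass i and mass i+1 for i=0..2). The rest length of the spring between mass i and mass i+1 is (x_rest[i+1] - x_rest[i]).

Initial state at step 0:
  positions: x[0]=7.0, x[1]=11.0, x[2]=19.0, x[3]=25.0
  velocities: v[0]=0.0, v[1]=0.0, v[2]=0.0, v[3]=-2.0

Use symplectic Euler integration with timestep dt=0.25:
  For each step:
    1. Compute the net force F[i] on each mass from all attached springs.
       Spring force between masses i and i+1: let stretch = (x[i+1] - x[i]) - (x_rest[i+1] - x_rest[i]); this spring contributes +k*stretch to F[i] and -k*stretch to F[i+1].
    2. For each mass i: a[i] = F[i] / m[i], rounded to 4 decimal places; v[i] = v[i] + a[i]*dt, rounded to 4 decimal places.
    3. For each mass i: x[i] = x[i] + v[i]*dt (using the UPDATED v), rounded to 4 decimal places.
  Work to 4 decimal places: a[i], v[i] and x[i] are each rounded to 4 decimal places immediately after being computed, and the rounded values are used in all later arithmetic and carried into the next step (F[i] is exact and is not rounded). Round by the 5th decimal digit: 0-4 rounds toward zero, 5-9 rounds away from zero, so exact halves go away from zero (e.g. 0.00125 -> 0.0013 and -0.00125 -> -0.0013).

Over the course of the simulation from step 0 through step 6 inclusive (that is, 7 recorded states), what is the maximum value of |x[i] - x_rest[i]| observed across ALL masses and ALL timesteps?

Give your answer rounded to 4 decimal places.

Step 0: x=[7.0000 11.0000 19.0000 25.0000] v=[0.0000 0.0000 0.0000 -2.0000]
Step 1: x=[6.7500 11.5000 18.7500 24.5000] v=[-1.0000 2.0000 -1.0000 -2.0000]
Step 2: x=[6.3438 12.3125 18.3125 24.0313] v=[-1.6250 3.2500 -1.7500 -1.8750]
Step 3: x=[5.9336 13.1289 17.8399 23.5977] v=[-1.6407 3.2657 -1.8906 -1.7344]
Step 4: x=[5.6728 13.6348 17.4981 23.1944] v=[-1.0431 2.0236 -1.3672 -1.6133]
Step 5: x=[5.6573 13.6284 17.3854 22.8290] v=[-0.0621 -0.0258 -0.4507 -1.4615]
Step 6: x=[5.8882 13.0952 17.4836 22.5332] v=[0.9235 -2.1329 0.3926 -1.1833]
Max displacement = 1.6348

Answer: 1.6348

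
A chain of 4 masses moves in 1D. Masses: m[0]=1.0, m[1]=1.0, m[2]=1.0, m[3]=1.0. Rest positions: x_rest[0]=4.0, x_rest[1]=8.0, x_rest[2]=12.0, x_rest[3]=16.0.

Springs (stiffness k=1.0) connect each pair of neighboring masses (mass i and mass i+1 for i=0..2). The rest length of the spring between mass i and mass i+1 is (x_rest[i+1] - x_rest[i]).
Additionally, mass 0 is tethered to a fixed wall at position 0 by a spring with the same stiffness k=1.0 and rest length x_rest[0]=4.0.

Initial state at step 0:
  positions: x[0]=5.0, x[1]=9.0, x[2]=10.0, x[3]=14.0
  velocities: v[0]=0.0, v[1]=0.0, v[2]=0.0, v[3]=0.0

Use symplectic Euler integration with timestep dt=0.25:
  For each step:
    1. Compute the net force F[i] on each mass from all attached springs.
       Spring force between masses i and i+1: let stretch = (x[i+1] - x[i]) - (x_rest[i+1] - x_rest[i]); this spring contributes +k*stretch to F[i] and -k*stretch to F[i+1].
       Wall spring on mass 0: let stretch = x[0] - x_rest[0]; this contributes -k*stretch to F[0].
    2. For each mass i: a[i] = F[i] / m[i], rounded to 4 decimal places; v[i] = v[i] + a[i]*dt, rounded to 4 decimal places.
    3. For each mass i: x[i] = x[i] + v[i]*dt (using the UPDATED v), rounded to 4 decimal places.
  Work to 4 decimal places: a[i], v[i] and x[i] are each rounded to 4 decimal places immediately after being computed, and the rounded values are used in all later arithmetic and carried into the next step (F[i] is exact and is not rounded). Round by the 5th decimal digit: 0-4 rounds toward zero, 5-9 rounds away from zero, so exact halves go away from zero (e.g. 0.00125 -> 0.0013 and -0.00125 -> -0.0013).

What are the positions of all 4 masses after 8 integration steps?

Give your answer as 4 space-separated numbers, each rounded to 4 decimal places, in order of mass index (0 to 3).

Step 0: x=[5.0000 9.0000 10.0000 14.0000] v=[0.0000 0.0000 0.0000 0.0000]
Step 1: x=[4.9375 8.8125 10.1875 14.0000] v=[-0.2500 -0.7500 0.7500 0.0000]
Step 2: x=[4.8086 8.4688 10.5274 14.0117] v=[-0.5156 -1.3750 1.3594 0.0469]
Step 3: x=[4.6079 8.0250 10.9564 14.0557] v=[-0.8027 -1.7754 1.7158 0.1758]
Step 4: x=[4.3328 7.5508 11.3959 14.1560] v=[-1.1004 -1.8968 1.7578 0.4010]
Step 5: x=[3.9880 7.1158 11.7676 14.3338] v=[-1.3791 -1.7400 1.4866 0.7110]
Step 6: x=[3.5895 6.7761 12.0089 14.6012] v=[-1.5942 -1.3590 0.9652 1.0695]
Step 7: x=[3.1658 6.5642 12.0852 14.9566] v=[-1.6949 -0.8475 0.3051 1.4214]
Step 8: x=[2.7566 6.4850 11.9959 15.3825] v=[-1.6368 -0.3169 -0.3573 1.7036]

Answer: 2.7566 6.4850 11.9959 15.3825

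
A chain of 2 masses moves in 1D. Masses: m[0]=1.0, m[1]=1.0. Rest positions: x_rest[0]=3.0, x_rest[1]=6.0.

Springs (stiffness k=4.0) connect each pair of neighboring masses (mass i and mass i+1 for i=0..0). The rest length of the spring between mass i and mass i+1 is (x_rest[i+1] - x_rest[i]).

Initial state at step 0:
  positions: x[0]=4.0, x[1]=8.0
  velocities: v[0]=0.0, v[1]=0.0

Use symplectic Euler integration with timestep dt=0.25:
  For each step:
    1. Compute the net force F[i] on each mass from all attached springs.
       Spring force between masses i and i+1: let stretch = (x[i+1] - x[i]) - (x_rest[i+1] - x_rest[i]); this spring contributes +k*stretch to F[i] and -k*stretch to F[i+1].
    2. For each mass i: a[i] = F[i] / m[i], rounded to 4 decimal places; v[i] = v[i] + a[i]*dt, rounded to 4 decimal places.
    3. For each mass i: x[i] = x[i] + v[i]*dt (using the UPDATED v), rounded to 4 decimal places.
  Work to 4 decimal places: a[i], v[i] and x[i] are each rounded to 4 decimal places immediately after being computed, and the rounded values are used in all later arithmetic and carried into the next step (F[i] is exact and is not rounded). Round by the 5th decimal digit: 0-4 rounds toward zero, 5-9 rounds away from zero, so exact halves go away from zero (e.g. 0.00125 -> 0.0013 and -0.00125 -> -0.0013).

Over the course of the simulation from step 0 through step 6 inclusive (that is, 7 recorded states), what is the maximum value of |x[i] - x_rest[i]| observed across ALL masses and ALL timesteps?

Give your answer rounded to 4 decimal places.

Answer: 2.0313

Derivation:
Step 0: x=[4.0000 8.0000] v=[0.0000 0.0000]
Step 1: x=[4.2500 7.7500] v=[1.0000 -1.0000]
Step 2: x=[4.6250 7.3750] v=[1.5000 -1.5000]
Step 3: x=[4.9375 7.0625] v=[1.2500 -1.2500]
Step 4: x=[5.0313 6.9688] v=[0.3750 -0.3750]
Step 5: x=[4.8594 7.1407] v=[-0.6875 0.6875]
Step 6: x=[4.5079 7.4923] v=[-1.4062 1.4062]
Max displacement = 2.0313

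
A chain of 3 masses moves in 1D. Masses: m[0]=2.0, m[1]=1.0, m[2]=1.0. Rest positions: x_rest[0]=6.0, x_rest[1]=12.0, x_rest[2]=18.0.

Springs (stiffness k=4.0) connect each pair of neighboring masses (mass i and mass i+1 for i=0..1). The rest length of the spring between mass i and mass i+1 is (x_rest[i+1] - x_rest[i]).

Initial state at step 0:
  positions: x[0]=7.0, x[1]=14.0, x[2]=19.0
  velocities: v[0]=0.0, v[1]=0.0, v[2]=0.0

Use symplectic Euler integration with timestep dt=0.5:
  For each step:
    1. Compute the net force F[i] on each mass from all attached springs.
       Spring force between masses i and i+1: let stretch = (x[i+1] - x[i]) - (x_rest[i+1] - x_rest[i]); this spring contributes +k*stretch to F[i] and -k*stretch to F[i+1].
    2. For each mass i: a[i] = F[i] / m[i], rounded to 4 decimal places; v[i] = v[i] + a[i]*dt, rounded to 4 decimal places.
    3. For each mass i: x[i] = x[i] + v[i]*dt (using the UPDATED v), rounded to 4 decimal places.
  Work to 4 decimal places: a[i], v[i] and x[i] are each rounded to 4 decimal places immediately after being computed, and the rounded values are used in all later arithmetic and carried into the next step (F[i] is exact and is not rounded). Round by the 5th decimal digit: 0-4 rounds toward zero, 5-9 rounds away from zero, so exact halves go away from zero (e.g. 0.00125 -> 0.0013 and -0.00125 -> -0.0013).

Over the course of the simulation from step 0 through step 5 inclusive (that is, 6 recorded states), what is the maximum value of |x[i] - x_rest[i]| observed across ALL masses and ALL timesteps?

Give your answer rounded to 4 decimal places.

Answer: 2.2500

Derivation:
Step 0: x=[7.0000 14.0000 19.0000] v=[0.0000 0.0000 0.0000]
Step 1: x=[7.5000 12.0000 20.0000] v=[1.0000 -4.0000 2.0000]
Step 2: x=[7.2500 13.5000 19.0000] v=[-0.5000 3.0000 -2.0000]
Step 3: x=[7.1250 14.2500 18.5000] v=[-0.2500 1.5000 -1.0000]
Step 4: x=[7.5625 12.1250 19.7500] v=[0.8750 -4.2500 2.5000]
Step 5: x=[7.2813 13.0625 19.3750] v=[-0.5625 1.8750 -0.7500]
Max displacement = 2.2500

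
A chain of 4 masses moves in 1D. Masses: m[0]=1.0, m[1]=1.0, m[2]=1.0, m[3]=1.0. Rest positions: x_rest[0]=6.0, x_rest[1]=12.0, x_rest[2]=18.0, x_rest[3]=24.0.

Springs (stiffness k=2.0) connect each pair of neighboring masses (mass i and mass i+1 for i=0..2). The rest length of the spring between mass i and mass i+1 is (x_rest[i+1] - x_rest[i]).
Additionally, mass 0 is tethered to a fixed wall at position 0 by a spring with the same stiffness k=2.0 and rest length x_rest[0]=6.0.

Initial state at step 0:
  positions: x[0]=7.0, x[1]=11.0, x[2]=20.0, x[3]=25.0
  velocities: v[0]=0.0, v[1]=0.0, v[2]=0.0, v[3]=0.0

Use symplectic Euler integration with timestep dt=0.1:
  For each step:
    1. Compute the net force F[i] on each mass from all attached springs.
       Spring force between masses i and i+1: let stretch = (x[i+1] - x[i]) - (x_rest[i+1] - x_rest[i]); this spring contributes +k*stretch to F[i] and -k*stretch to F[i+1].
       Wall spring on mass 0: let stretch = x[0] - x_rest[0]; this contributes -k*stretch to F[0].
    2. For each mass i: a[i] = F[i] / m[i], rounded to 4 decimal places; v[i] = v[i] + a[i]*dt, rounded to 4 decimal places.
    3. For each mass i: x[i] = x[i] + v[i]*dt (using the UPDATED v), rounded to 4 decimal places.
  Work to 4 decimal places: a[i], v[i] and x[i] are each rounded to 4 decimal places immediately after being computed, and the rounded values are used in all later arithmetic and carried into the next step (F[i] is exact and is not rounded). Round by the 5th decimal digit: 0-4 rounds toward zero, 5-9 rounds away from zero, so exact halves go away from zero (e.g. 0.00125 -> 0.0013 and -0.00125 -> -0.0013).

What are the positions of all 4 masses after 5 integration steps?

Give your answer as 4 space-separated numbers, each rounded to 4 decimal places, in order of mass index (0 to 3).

Step 0: x=[7.0000 11.0000 20.0000 25.0000] v=[0.0000 0.0000 0.0000 0.0000]
Step 1: x=[6.9400 11.1000 19.9200 25.0200] v=[-0.6000 1.0000 -0.8000 0.2000]
Step 2: x=[6.8244 11.2932 19.7656 25.0580] v=[-1.1560 1.9320 -1.5440 0.3800]
Step 3: x=[6.6617 11.5665 19.5476 25.1102] v=[-1.6271 2.7327 -2.1800 0.5215]
Step 4: x=[6.4639 11.9013 19.2812 25.1711] v=[-1.9785 3.3480 -2.6637 0.6090]
Step 5: x=[6.2455 12.2750 18.9850 25.2342] v=[-2.1838 3.7365 -2.9617 0.6310]

Answer: 6.2455 12.2750 18.9850 25.2342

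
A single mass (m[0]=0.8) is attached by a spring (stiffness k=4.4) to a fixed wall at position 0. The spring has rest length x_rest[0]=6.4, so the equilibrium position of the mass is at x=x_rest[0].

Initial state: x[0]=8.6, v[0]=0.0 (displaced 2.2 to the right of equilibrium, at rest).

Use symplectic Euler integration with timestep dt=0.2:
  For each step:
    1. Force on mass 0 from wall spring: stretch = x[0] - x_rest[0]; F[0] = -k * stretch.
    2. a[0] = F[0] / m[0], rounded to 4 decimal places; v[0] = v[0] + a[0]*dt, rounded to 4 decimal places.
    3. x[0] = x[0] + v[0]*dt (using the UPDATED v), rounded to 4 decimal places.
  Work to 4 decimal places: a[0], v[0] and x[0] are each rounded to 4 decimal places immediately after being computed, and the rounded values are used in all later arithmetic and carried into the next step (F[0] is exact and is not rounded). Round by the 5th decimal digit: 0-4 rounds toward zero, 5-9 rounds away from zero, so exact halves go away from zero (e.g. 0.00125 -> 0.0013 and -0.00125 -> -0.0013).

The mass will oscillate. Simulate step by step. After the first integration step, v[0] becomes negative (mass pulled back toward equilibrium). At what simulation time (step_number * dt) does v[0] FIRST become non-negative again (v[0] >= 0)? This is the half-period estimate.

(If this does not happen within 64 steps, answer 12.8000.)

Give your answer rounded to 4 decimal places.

Answer: 1.4000

Derivation:
Step 0: x=[8.6000] v=[0.0000]
Step 1: x=[8.1160] v=[-2.4200]
Step 2: x=[7.2545] v=[-4.3076]
Step 3: x=[6.2050] v=[-5.2476]
Step 4: x=[5.1984] v=[-5.0331]
Step 5: x=[4.4561] v=[-3.7113]
Step 6: x=[4.1415] v=[-1.5730]
Step 7: x=[4.3238] v=[0.9114]
First v>=0 after going negative at step 7, time=1.4000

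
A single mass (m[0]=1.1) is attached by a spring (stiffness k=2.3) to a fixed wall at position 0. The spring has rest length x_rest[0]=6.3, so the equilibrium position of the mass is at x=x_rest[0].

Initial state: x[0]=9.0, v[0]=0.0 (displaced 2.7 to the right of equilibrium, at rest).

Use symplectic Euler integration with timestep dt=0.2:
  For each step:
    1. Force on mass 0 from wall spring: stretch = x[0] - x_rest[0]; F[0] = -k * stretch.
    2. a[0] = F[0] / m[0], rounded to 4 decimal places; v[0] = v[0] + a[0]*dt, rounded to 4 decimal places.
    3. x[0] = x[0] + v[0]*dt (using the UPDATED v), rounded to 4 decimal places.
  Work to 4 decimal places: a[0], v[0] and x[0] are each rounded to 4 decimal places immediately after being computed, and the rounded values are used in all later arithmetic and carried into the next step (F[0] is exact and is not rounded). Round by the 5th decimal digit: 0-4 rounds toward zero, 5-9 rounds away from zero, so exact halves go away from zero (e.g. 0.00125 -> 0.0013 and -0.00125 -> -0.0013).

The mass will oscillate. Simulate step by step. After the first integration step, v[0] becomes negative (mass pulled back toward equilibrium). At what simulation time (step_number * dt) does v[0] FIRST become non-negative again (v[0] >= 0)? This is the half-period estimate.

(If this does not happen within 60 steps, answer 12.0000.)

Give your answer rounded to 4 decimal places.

Answer: 2.2000

Derivation:
Step 0: x=[9.0000] v=[0.0000]
Step 1: x=[8.7742] v=[-1.1291]
Step 2: x=[8.3414] v=[-2.1638]
Step 3: x=[7.7379] v=[-3.0175]
Step 4: x=[7.0141] v=[-3.6188]
Step 5: x=[6.2306] v=[-3.9174]
Step 6: x=[5.4529] v=[-3.8884]
Step 7: x=[4.7461] v=[-3.5342]
Step 8: x=[4.1692] v=[-2.8844]
Step 9: x=[3.7705] v=[-1.9933]
Step 10: x=[3.5834] v=[-0.9355]
Step 11: x=[3.6235] v=[0.2005]
First v>=0 after going negative at step 11, time=2.2000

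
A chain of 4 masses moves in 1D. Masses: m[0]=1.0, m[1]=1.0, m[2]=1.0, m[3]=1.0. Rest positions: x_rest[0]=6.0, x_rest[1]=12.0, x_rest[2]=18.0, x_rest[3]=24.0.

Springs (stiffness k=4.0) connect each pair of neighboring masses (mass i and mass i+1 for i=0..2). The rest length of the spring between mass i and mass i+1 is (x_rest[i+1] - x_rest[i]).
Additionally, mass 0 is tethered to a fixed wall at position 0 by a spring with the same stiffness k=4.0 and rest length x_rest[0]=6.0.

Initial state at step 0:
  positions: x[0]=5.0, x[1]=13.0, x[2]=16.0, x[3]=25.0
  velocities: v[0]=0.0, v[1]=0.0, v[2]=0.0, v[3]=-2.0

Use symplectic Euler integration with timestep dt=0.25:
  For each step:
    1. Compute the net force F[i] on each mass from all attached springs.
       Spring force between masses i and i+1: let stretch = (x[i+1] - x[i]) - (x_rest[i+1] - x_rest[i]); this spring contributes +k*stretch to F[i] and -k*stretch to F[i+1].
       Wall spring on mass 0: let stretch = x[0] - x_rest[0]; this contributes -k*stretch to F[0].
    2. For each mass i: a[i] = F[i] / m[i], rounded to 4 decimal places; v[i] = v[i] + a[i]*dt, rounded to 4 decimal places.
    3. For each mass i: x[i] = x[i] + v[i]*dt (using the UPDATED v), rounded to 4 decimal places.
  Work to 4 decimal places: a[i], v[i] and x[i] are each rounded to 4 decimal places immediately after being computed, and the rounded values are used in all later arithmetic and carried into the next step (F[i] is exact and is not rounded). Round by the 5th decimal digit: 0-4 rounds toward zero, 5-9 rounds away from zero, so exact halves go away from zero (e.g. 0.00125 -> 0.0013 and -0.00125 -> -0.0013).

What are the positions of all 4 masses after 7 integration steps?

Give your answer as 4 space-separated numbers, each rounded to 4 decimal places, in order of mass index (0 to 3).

Answer: 5.7566 11.9961 15.6438 23.3279

Derivation:
Step 0: x=[5.0000 13.0000 16.0000 25.0000] v=[0.0000 0.0000 0.0000 -2.0000]
Step 1: x=[5.7500 11.7500 17.5000 23.7500] v=[3.0000 -5.0000 6.0000 -5.0000]
Step 2: x=[6.5625 10.4375 19.1250 22.4375] v=[3.2500 -5.2500 6.5000 -5.2500]
Step 3: x=[6.7031 10.3281 19.4063 21.7969] v=[0.5625 -0.4375 1.1250 -2.5625]
Step 4: x=[6.0742 11.5820 18.0157 22.0586] v=[-2.5156 5.0157 -5.5626 1.0469]
Step 5: x=[5.3037 13.0674 16.0274 22.8096] v=[-3.0820 5.9416 -7.9534 3.0040]
Step 6: x=[5.1482 13.3519 14.9946 23.3651] v=[-0.6220 1.1379 -4.1312 2.2218]
Step 7: x=[5.7566 11.9961 15.6438 23.3279] v=[2.4335 -5.4231 2.5966 -0.1487]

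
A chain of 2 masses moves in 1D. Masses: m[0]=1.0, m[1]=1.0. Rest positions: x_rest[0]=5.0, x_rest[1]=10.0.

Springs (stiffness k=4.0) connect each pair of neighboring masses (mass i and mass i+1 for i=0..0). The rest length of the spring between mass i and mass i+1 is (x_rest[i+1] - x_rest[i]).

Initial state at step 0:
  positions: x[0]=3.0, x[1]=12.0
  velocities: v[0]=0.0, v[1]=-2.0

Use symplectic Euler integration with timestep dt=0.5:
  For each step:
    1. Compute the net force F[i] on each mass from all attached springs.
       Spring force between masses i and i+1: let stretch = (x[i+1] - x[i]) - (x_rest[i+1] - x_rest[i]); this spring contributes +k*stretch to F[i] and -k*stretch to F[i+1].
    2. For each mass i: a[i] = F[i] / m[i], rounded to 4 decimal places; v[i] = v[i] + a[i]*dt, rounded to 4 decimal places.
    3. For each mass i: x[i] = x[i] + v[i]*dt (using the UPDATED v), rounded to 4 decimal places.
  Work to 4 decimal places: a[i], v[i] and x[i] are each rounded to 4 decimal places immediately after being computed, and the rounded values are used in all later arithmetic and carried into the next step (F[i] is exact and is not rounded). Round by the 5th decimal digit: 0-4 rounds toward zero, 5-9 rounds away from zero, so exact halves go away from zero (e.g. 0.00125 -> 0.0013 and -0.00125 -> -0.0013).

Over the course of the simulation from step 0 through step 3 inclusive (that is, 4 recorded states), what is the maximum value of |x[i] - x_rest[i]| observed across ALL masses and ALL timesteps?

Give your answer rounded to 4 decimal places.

Answer: 4.0000

Derivation:
Step 0: x=[3.0000 12.0000] v=[0.0000 -2.0000]
Step 1: x=[7.0000 7.0000] v=[8.0000 -10.0000]
Step 2: x=[6.0000 7.0000] v=[-2.0000 0.0000]
Step 3: x=[1.0000 11.0000] v=[-10.0000 8.0000]
Max displacement = 4.0000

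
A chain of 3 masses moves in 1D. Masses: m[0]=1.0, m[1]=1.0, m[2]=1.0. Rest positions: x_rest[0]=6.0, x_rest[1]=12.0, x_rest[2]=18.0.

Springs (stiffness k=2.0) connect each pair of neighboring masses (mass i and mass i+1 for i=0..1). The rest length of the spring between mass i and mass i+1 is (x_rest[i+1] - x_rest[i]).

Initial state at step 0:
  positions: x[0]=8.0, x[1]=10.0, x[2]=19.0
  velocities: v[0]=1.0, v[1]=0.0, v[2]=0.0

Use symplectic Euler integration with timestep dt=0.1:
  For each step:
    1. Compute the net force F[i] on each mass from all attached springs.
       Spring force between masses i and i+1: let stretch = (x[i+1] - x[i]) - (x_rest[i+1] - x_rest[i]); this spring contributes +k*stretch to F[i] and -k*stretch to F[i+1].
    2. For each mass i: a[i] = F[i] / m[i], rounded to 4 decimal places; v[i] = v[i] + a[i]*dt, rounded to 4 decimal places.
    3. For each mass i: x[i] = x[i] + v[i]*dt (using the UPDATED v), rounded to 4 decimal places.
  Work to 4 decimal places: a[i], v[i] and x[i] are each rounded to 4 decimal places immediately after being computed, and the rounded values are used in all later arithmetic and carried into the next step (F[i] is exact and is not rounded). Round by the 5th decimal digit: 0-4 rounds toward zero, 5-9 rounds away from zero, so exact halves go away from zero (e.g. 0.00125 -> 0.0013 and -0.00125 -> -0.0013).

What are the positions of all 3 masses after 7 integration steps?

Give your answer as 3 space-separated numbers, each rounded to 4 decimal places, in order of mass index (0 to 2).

Step 0: x=[8.0000 10.0000 19.0000] v=[1.0000 0.0000 0.0000]
Step 1: x=[8.0200 10.1400 18.9400] v=[0.2000 1.4000 -0.6000]
Step 2: x=[7.9624 10.4136 18.8240] v=[-0.5760 2.7360 -1.1600]
Step 3: x=[7.8338 10.8064 18.6598] v=[-1.2858 3.9278 -1.6421]
Step 4: x=[7.6447 11.2968 18.4585] v=[-1.8913 4.9040 -2.0128]
Step 5: x=[7.4086 11.8574 18.2340] v=[-2.3609 5.6059 -2.2451]
Step 6: x=[7.1415 12.4566 18.0020] v=[-2.6711 5.9915 -2.3204]
Step 7: x=[6.8607 13.0604 17.7791] v=[-2.8081 6.0376 -2.2295]

Answer: 6.8607 13.0604 17.7791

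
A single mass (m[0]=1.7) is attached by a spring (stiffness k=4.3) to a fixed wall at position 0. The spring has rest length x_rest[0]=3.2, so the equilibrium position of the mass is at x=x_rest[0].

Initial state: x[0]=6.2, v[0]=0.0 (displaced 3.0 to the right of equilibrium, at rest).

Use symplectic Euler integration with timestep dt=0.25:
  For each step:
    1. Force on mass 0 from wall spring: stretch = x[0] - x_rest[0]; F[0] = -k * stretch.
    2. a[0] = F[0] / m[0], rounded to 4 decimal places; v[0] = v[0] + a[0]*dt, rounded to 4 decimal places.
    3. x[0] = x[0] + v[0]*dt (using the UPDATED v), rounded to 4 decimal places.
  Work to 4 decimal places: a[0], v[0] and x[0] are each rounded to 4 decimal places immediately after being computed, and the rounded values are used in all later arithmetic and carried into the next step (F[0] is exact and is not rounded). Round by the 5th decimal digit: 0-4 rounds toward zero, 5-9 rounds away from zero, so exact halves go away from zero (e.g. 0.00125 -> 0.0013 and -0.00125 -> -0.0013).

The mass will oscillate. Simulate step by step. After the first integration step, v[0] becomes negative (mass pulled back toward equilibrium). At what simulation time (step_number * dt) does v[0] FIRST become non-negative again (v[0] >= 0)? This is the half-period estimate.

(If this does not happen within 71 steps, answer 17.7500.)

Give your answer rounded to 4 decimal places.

Step 0: x=[6.2000] v=[0.0000]
Step 1: x=[5.7257] v=[-1.8971]
Step 2: x=[4.8522] v=[-3.4942]
Step 3: x=[3.7175] v=[-4.5390]
Step 4: x=[2.5009] v=[-4.8663]
Step 5: x=[1.3949] v=[-4.4242]
Step 6: x=[0.5742] v=[-3.2828]
Step 7: x=[0.1686] v=[-1.6224]
Step 8: x=[0.2422] v=[0.2945]
First v>=0 after going negative at step 8, time=2.0000

Answer: 2.0000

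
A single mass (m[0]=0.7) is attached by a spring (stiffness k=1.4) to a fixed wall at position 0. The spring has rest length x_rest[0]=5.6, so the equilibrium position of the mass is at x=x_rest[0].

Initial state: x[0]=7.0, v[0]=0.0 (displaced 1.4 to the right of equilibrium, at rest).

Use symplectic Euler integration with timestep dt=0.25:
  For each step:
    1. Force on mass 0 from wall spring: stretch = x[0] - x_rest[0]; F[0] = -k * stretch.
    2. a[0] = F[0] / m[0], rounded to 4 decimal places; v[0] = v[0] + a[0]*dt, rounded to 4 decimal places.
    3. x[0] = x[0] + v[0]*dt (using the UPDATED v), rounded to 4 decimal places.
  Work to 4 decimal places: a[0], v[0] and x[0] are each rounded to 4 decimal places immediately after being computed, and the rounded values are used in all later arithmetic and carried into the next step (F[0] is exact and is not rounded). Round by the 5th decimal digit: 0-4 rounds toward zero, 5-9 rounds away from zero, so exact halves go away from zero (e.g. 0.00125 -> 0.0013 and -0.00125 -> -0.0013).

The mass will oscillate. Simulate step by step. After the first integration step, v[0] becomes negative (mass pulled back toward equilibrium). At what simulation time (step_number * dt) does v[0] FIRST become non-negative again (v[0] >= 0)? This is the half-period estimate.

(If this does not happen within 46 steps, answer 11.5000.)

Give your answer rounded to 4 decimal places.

Step 0: x=[7.0000] v=[0.0000]
Step 1: x=[6.8250] v=[-0.7000]
Step 2: x=[6.4969] v=[-1.3125]
Step 3: x=[6.0567] v=[-1.7610]
Step 4: x=[5.5594] v=[-1.9894]
Step 5: x=[5.0671] v=[-1.9691]
Step 6: x=[4.6414] v=[-1.7027]
Step 7: x=[4.3356] v=[-1.2234]
Step 8: x=[4.1878] v=[-0.5912]
Step 9: x=[4.2165] v=[0.1149]
First v>=0 after going negative at step 9, time=2.2500

Answer: 2.2500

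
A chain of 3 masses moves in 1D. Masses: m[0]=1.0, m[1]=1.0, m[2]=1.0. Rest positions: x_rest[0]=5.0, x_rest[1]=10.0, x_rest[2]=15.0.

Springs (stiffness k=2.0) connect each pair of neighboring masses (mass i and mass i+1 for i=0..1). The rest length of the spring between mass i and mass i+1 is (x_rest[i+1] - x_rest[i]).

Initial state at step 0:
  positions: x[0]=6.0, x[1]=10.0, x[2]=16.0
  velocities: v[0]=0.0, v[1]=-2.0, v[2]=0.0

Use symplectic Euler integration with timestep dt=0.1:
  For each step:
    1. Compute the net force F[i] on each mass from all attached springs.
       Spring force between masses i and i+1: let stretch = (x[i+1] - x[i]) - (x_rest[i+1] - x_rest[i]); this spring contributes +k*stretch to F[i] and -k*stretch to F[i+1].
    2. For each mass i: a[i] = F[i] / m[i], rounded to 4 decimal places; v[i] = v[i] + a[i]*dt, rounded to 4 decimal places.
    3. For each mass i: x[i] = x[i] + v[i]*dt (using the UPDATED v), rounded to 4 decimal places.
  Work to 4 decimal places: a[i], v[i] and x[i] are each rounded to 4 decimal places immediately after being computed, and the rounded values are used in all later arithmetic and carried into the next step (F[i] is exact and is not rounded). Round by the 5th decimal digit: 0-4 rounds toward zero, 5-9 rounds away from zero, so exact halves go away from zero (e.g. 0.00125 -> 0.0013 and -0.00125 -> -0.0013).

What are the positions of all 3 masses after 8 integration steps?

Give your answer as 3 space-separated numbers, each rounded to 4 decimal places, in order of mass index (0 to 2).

Step 0: x=[6.0000 10.0000 16.0000] v=[0.0000 -2.0000 0.0000]
Step 1: x=[5.9800 9.8400 15.9800] v=[-0.2000 -1.6000 -0.2000]
Step 2: x=[5.9372 9.7256 15.9372] v=[-0.4280 -1.1440 -0.4280]
Step 3: x=[5.8702 9.6597 15.8702] v=[-0.6703 -0.6594 -0.6703]
Step 4: x=[5.7790 9.6422 15.7790] v=[-0.9124 -0.1752 -0.9124]
Step 5: x=[5.6650 9.6702 15.6650] v=[-1.1398 0.2795 -1.1398]
Step 6: x=[5.5311 9.7379 15.5311] v=[-1.3388 0.6774 -1.3388]
Step 7: x=[5.3814 9.8374 15.3814] v=[-1.4974 0.9947 -1.4974]
Step 8: x=[5.2208 9.9586 15.2208] v=[-1.6062 1.2123 -1.6062]

Answer: 5.2208 9.9586 15.2208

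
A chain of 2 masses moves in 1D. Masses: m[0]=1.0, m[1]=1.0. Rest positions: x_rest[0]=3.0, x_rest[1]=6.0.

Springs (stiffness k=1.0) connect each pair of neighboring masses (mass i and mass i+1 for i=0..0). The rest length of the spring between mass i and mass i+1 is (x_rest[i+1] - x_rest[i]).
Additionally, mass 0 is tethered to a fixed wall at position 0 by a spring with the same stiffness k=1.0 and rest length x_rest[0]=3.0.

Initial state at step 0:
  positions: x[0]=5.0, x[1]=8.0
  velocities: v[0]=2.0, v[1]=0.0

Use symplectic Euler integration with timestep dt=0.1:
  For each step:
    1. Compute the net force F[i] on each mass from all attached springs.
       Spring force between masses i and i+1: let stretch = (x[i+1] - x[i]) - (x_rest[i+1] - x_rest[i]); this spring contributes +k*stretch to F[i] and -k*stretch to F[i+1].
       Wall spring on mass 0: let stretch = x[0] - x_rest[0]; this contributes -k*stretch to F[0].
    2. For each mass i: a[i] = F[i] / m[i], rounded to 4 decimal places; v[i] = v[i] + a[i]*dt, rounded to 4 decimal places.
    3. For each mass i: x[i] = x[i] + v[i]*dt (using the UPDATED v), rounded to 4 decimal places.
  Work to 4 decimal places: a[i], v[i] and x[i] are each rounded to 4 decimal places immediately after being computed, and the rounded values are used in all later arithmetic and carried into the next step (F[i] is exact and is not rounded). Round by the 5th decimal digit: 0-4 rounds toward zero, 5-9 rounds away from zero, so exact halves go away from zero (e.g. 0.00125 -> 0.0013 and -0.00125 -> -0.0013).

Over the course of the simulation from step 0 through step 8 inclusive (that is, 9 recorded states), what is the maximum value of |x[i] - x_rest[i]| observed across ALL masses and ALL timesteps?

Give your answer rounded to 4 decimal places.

Step 0: x=[5.0000 8.0000] v=[2.0000 0.0000]
Step 1: x=[5.1800 8.0000] v=[1.8000 0.0000]
Step 2: x=[5.3364 8.0018] v=[1.5640 0.0180]
Step 3: x=[5.4661 8.0070] v=[1.2969 0.0515]
Step 4: x=[5.5665 8.0167] v=[1.0044 0.0974]
Step 5: x=[5.6358 8.0319] v=[0.6928 0.1524]
Step 6: x=[5.6727 8.0532] v=[0.3688 0.2128]
Step 7: x=[5.6767 8.0807] v=[0.0396 0.2748]
Step 8: x=[5.6479 8.1141] v=[-0.2877 0.3344]
Max displacement = 2.6767

Answer: 2.6767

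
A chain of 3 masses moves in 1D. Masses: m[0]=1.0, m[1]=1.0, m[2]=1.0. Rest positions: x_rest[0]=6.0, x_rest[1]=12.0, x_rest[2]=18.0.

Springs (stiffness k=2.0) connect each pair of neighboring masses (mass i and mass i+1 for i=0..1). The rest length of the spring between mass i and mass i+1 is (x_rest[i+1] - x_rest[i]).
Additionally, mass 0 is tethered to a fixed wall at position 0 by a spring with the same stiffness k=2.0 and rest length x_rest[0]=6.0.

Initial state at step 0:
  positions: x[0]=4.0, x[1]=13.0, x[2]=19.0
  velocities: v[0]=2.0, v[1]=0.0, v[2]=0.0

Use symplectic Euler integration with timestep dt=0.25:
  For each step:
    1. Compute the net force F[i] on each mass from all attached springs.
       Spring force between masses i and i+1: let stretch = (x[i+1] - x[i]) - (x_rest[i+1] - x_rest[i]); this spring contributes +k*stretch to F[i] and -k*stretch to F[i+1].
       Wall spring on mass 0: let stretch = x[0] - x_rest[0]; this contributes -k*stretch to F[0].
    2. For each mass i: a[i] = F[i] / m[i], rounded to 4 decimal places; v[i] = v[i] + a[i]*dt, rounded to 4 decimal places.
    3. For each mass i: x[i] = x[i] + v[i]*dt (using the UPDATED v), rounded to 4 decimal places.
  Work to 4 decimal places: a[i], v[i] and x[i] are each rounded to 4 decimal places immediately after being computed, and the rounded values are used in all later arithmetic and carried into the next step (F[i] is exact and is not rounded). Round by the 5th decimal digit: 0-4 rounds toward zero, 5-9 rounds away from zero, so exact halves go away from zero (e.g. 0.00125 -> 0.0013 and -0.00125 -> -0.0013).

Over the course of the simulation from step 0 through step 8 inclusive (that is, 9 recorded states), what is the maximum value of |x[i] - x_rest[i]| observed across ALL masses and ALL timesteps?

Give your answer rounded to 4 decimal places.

Step 0: x=[4.0000 13.0000 19.0000] v=[2.0000 0.0000 0.0000]
Step 1: x=[5.1250 12.6250 19.0000] v=[4.5000 -1.5000 0.0000]
Step 2: x=[6.5469 12.1094 18.9531] v=[5.6875 -2.0625 -0.1875]
Step 3: x=[7.8457 11.7539 18.8008] v=[5.1953 -1.4219 -0.6094]
Step 4: x=[8.6524 11.7908 18.5176] v=[3.2266 0.1475 -1.1329]
Step 5: x=[8.7698 12.2762 18.1435] v=[0.4696 1.9417 -1.4963]
Step 6: x=[8.2293 13.0568 17.7860] v=[-2.1621 3.1222 -1.4300]
Step 7: x=[7.2636 13.8251 17.5874] v=[-3.8630 3.0731 -0.7946]
Step 8: x=[6.2101 14.2435 17.6685] v=[-4.2141 1.6735 0.3243]
Max displacement = 2.7698

Answer: 2.7698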